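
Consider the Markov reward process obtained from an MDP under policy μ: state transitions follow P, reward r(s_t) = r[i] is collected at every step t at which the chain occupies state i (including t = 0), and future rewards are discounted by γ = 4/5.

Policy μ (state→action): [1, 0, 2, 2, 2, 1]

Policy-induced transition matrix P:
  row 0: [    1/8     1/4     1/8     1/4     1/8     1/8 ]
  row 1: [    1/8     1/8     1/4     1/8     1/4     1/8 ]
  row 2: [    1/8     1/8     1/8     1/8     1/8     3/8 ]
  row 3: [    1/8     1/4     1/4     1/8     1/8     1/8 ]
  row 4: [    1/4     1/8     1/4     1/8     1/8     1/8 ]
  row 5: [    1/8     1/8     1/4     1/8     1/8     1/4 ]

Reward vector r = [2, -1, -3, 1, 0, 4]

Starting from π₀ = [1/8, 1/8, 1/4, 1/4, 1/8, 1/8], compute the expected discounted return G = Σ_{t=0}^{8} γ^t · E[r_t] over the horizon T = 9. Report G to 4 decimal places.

G = 1.6393

t=0: π = [0.1250, 0.1250, 0.2500, 0.2500, 0.1250, 0.1250], E[r] = 0.1250, γ^t·E[r] = 0.125000, running G = 0.125000
t=1: π = [0.1406, 0.1719, 0.2031, 0.1406, 0.1406, 0.2031], E[r] = 0.4531, γ^t·E[r] = 0.362500, running G = 0.487500
t=2: π = [0.1426, 0.1602, 0.2070, 0.1426, 0.1465, 0.2012], E[r] = 0.4512, γ^t·E[r] = 0.288750, running G = 0.776250
t=3: π = [0.1433, 0.1606, 0.2063, 0.1428, 0.1450, 0.2019], E[r] = 0.4575, γ^t·E[r] = 0.234250, running G = 1.010500
t=4: π = [0.1431, 0.1608, 0.2063, 0.1429, 0.1451, 0.2018], E[r] = 0.4568, γ^t·E[r] = 0.187088, running G = 1.197588
t=5: π = [0.1431, 0.1608, 0.2063, 0.1429, 0.1451, 0.2018], E[r] = 0.4566, γ^t·E[r] = 0.149634, running G = 1.347221
t=6: π = [0.1431, 0.1608, 0.2063, 0.1429, 0.1451, 0.2018], E[r] = 0.4567, γ^t·E[r] = 0.119716, running G = 1.466938
t=7: π = [0.1431, 0.1608, 0.2063, 0.1429, 0.1451, 0.2018], E[r] = 0.4567, γ^t·E[r] = 0.095772, running G = 1.562710
t=8: π = [0.1431, 0.1608, 0.2063, 0.1429, 0.1451, 0.2018], E[r] = 0.4567, γ^t·E[r] = 0.076618, running G = 1.639328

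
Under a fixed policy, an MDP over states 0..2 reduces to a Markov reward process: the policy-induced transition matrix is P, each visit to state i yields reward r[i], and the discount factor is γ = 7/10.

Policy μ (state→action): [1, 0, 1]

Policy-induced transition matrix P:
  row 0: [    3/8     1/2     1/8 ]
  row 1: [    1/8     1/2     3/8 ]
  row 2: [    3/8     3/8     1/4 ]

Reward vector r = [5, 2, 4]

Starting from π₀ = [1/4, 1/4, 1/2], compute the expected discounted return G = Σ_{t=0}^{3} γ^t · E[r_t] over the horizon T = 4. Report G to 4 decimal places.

t=0: π = [0.2500, 0.2500, 0.5000], E[r] = 3.7500, γ^t·E[r] = 3.750000, running G = 3.750000
t=1: π = [0.3125, 0.4375, 0.2500], E[r] = 3.4375, γ^t·E[r] = 2.406250, running G = 6.156250
t=2: π = [0.2656, 0.4688, 0.2656], E[r] = 3.3281, γ^t·E[r] = 1.630781, running G = 7.787031
t=3: π = [0.2578, 0.4668, 0.2754], E[r] = 3.3242, γ^t·E[r] = 1.140207, running G = 8.927238

G = 8.9272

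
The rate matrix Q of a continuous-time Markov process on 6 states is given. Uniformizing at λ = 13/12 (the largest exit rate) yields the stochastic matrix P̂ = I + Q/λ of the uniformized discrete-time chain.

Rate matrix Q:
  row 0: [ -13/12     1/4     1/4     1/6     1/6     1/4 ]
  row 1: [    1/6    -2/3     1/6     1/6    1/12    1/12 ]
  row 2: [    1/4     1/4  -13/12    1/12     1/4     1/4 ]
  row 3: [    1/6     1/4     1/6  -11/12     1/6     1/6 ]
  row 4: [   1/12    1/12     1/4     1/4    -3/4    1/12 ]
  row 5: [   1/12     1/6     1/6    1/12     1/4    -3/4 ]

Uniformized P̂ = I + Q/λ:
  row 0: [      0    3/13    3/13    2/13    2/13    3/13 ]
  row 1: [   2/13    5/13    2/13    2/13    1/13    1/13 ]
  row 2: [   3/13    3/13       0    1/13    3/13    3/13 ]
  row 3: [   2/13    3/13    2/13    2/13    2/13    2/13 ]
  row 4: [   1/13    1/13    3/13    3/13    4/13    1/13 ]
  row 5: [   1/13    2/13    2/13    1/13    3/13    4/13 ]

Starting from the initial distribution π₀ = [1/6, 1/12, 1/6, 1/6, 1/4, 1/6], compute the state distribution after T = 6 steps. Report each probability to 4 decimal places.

t=0: π = [0.1667, 0.0833, 0.1667, 0.1667, 0.2500, 0.1667]
t=1: π = [0.1090, 0.1923, 0.1603, 0.1474, 0.2115, 0.1795]
t=2: π = [0.1193, 0.2140, 0.1538, 0.1440, 0.1977, 0.1711]
t=3: π = [0.1190, 0.2201, 0.1546, 0.1441, 0.1928, 0.1695]
t=4: π = [0.1196, 0.2219, 0.1540, 0.1437, 0.1915, 0.1692]
t=5: π = [0.1196, 0.2224, 0.1541, 0.1437, 0.1911, 0.1691]
t=6: π = [0.1196, 0.2226, 0.1540, 0.1437, 0.1910, 0.1691]

π = [0.1196, 0.2226, 0.1540, 0.1437, 0.1910, 0.1691]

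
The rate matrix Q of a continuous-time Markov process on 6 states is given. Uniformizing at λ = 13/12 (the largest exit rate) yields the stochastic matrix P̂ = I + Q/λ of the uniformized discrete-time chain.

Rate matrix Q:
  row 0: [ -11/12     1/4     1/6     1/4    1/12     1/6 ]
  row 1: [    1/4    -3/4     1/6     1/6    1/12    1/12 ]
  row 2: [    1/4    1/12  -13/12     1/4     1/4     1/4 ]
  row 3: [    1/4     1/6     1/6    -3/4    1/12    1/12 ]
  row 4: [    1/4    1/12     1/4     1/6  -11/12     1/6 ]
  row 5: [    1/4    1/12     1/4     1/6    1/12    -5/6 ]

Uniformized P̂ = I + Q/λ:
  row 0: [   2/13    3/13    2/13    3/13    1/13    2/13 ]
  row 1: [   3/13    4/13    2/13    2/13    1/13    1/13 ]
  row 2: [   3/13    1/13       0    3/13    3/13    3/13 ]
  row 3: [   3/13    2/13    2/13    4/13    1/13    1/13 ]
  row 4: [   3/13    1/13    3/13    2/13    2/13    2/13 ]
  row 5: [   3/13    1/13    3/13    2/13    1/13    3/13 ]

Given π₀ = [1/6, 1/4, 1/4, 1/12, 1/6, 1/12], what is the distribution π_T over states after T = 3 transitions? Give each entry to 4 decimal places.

t=0: π = [0.1667, 0.2500, 0.2500, 0.0833, 0.1667, 0.0833]
t=1: π = [0.2179, 0.1667, 0.1346, 0.1987, 0.1282, 0.1538]
t=2: π = [0.2140, 0.1642, 0.1548, 0.2115, 0.1075, 0.1479]
t=3: π = [0.2143, 0.1640, 0.1497, 0.2148, 0.1090, 0.1482]

π = [0.2143, 0.1640, 0.1497, 0.2148, 0.1090, 0.1482]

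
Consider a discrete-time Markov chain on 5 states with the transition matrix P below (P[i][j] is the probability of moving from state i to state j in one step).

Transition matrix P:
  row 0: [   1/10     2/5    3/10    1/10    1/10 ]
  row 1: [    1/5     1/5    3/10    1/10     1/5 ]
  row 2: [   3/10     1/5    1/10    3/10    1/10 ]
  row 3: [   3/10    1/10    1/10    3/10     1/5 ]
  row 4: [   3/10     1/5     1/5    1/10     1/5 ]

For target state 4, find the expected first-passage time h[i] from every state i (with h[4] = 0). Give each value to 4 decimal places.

h = [6.9849, 6.4028, 6.9732, 6.3329, 0.0000]

First-step conditioning: h[4] = 0; for i ≠ 4, h[i] = 1 + Σ_k P[i][k]·h[k].
  h[0] = 1 + 1/10·h[0] + 2/5·h[1] + 3/10·h[2] + 1/10·h[3]
  h[1] = 1 + 1/5·h[0] + 1/5·h[1] + 3/10·h[2] + 1/10·h[3]
  h[2] = 1 + 3/10·h[0] + 1/5·h[1] + 1/10·h[2] + 3/10·h[3]
  h[3] = 1 + 3/10·h[0] + 1/10·h[1] + 1/10·h[2] + 3/10·h[3]
Solving the 4×4 linear system over states ≠ 4 gives exactly h = [6000/859, 5500/859, 5990/859, 5440/859, 0] (h[4] = 0 is the target).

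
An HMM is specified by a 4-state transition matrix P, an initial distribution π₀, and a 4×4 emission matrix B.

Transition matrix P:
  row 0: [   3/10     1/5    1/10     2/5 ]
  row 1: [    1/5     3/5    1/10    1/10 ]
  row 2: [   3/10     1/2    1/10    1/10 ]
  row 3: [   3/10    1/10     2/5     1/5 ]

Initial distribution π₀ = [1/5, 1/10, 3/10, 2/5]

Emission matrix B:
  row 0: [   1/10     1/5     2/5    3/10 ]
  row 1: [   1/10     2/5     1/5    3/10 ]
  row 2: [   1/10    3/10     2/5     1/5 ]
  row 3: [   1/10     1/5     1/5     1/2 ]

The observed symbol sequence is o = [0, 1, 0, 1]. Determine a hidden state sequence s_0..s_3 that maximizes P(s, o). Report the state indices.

t=0: δ = [2.000e-02, 1.000e-02, 3.000e-02, 4.000e-02]  (obs o_0=0)
t=1: δ = [2.400e-03, 6.000e-03, 4.800e-03, 1.600e-03]  ψ = [3, 2, 3, 0]  (obs o_1=1)
t=2: δ = [1.440e-04, 3.600e-04, 6.400e-05, 9.600e-05]  ψ = [2, 1, 3, 0]  (obs o_2=0)
t=3: δ = [1.440e-05, 8.640e-05, 1.152e-05, 1.152e-05]  ψ = [1, 1, 3, 0]  (obs o_3=1)
backtrack: best end state = 1; path = [2, 1, 1, 1]

path = [2, 1, 1, 1]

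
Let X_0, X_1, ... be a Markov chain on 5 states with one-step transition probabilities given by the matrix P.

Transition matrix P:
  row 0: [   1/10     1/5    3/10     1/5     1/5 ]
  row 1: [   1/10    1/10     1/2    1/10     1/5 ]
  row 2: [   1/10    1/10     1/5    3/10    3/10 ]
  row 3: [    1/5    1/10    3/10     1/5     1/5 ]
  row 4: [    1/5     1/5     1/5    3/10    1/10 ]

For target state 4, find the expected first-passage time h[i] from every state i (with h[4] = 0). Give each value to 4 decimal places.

h = [4.3529, 4.2816, 3.9643, 4.3601, 0.0000]

First-step conditioning: h[4] = 0; for i ≠ 4, h[i] = 1 + Σ_k P[i][k]·h[k].
  h[0] = 1 + 1/10·h[0] + 1/5·h[1] + 3/10·h[2] + 1/5·h[3]
  h[1] = 1 + 1/10·h[0] + 1/10·h[1] + 1/2·h[2] + 1/10·h[3]
  h[2] = 1 + 1/10·h[0] + 1/10·h[1] + 1/5·h[2] + 3/10·h[3]
  h[3] = 1 + 1/5·h[0] + 1/10·h[1] + 3/10·h[2] + 1/5·h[3]
Solving the 4×4 linear system over states ≠ 4 gives exactly h = [74/17, 2402/561, 2224/561, 2446/561, 0] (h[4] = 0 is the target).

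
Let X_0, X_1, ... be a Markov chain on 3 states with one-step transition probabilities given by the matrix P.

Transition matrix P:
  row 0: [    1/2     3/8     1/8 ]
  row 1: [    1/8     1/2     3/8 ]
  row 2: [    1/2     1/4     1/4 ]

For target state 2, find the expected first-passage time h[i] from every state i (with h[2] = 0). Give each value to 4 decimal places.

h = [4.3077, 3.0769, 0.0000]

First-step conditioning: h[2] = 0; for i ≠ 2, h[i] = 1 + Σ_k P[i][k]·h[k].
  h[0] = 1 + 1/2·h[0] + 3/8·h[1]
  h[1] = 1 + 1/8·h[0] + 1/2·h[1]
Solving the 2×2 linear system over states ≠ 2 gives exactly h = [56/13, 40/13, 0] (h[2] = 0 is the target).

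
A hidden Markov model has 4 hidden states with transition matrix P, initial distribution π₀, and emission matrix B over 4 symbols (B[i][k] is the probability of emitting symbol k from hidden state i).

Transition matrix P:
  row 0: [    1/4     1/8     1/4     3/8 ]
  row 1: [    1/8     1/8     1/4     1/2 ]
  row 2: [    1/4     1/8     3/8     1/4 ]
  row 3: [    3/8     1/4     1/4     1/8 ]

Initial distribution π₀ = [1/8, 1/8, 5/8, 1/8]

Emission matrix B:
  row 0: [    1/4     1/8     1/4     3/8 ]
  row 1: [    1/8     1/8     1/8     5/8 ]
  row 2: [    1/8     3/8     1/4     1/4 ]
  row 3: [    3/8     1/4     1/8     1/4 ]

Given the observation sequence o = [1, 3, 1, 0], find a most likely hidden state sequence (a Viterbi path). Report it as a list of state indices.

t=0: δ = [1.562e-02, 1.562e-02, 2.344e-01, 3.125e-02]  (obs o_0=1)
t=1: δ = [2.197e-02, 1.831e-02, 2.197e-02, 1.465e-02]  ψ = [2, 2, 2, 2]  (obs o_1=3)
t=2: δ = [6.866e-04, 4.578e-04, 3.090e-03, 2.289e-03]  ψ = [0, 3, 2, 1]  (obs o_2=1)
t=3: δ = [2.146e-04, 7.153e-05, 1.448e-04, 2.897e-04]  ψ = [3, 3, 2, 2]  (obs o_3=0)
backtrack: best end state = 3; path = [2, 2, 2, 3]

path = [2, 2, 2, 3]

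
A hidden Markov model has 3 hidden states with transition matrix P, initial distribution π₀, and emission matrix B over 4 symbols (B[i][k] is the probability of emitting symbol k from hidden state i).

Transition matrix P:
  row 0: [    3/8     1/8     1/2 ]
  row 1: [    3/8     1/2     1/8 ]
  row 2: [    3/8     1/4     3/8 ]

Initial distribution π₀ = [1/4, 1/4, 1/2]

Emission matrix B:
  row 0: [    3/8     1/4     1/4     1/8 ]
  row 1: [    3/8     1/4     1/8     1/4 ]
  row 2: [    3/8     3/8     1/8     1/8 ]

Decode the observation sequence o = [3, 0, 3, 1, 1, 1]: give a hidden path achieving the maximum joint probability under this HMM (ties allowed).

t=0: δ = [3.125e-02, 6.250e-02, 6.250e-02]  (obs o_0=3)
t=1: δ = [8.789e-03, 1.172e-02, 8.789e-03]  ψ = [1, 1, 2]  (obs o_1=0)
t=2: δ = [5.493e-04, 1.465e-03, 5.493e-04]  ψ = [1, 1, 0]  (obs o_2=3)
t=3: δ = [1.373e-04, 1.831e-04, 1.030e-04]  ψ = [1, 1, 0]  (obs o_3=1)
t=4: δ = [1.717e-05, 2.289e-05, 2.575e-05]  ψ = [1, 1, 0]  (obs o_4=1)
t=5: δ = [2.414e-06, 2.861e-06, 3.621e-06]  ψ = [2, 1, 2]  (obs o_5=1)
backtrack: best end state = 2; path = [1, 1, 1, 0, 2, 2]

path = [1, 1, 1, 0, 2, 2]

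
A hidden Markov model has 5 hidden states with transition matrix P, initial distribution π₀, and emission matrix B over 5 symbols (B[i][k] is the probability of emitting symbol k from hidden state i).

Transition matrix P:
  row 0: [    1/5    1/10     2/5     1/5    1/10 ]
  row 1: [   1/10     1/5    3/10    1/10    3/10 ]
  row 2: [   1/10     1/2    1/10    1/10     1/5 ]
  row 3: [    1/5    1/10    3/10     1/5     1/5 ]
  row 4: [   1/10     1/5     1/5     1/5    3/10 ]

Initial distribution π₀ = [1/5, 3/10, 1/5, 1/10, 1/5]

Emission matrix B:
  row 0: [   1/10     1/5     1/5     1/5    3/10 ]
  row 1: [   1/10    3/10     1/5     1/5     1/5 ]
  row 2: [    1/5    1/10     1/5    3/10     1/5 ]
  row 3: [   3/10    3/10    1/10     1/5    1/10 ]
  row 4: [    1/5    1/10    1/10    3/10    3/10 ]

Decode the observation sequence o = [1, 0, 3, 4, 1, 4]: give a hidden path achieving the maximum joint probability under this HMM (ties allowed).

t=0: δ = [4.000e-02, 9.000e-02, 2.000e-02, 3.000e-02, 2.000e-02]  (obs o_0=1)
t=1: δ = [9.000e-04, 1.800e-03, 5.400e-03, 2.700e-03, 5.400e-03]  ψ = [1, 1, 1, 1, 1]  (obs o_1=0)
t=2: δ = [1.080e-04, 5.400e-04, 3.240e-04, 2.160e-04, 4.860e-04]  ψ = [2, 2, 4, 4, 4]  (obs o_2=3)
t=3: δ = [1.620e-05, 3.240e-05, 3.240e-05, 9.720e-06, 4.860e-05]  ψ = [1, 2, 1, 4, 1]  (obs o_3=4)
t=4: δ = [9.720e-07, 4.860e-06, 9.720e-07, 2.916e-06, 1.458e-06]  ψ = [4, 2, 1, 4, 4]  (obs o_4=1)
t=5: δ = [1.750e-07, 1.944e-07, 2.916e-07, 5.832e-08, 4.374e-07]  ψ = [3, 1, 1, 3, 1]  (obs o_5=4)
backtrack: best end state = 4; path = [1, 2, 1, 2, 1, 4]

path = [1, 2, 1, 2, 1, 4]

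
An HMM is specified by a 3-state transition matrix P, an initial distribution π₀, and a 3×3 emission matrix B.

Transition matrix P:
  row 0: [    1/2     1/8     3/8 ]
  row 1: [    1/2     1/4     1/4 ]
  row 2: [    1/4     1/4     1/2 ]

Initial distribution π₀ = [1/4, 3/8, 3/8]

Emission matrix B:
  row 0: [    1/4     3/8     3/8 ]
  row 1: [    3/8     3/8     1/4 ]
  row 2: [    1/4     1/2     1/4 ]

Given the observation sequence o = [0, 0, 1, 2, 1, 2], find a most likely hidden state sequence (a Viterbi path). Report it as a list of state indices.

t=0: δ = [6.250e-02, 1.406e-01, 9.375e-02]  (obs o_0=0)
t=1: δ = [1.758e-02, 1.318e-02, 1.172e-02]  ψ = [1, 1, 2]  (obs o_1=0)
t=2: δ = [3.296e-03, 1.236e-03, 3.296e-03]  ψ = [0, 1, 0]  (obs o_2=1)
t=3: δ = [6.180e-04, 2.060e-04, 4.120e-04]  ψ = [0, 2, 2]  (obs o_3=2)
t=4: δ = [1.159e-04, 3.862e-05, 1.159e-04]  ψ = [0, 2, 0]  (obs o_4=1)
t=5: δ = [2.173e-05, 7.242e-06, 1.448e-05]  ψ = [0, 2, 2]  (obs o_5=2)
backtrack: best end state = 0; path = [1, 0, 0, 0, 0, 0]

path = [1, 0, 0, 0, 0, 0]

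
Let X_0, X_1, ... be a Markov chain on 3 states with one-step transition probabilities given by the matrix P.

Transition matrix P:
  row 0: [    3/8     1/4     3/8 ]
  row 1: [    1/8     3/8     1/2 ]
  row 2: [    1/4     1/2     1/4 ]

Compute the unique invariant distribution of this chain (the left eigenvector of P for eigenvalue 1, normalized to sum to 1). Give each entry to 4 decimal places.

Balance equations π_j = Σ_i π_i·P[i][j]:
  π_0 = 3/8·π_0 + 1/8·π_1 + 1/4·π_2
  π_1 = 1/4·π_0 + 3/8·π_1 + 1/2·π_2
  normalize: π_0 + π_1 + π_2 = 1
Solving the linear system gives exactly π = [14/61, 24/61, 23/61].

π = [0.2295, 0.3934, 0.3770]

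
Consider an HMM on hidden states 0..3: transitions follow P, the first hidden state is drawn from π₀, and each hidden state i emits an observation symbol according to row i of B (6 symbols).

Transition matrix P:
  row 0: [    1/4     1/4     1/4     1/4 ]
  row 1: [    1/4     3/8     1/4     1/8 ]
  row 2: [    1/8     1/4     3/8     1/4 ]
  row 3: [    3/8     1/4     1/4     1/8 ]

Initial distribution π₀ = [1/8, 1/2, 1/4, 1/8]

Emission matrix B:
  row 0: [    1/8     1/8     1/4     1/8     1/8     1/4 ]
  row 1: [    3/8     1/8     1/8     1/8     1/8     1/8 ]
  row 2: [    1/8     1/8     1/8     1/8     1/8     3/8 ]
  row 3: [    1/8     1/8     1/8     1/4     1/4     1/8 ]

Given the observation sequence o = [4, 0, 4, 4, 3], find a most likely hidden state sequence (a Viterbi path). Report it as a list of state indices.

t=0: δ = [1.562e-02, 6.250e-02, 3.125e-02, 3.125e-02]  (obs o_0=4)
t=1: δ = [1.953e-03, 8.789e-03, 1.953e-03, 9.766e-04]  ψ = [1, 1, 1, 1]  (obs o_1=0)
t=2: δ = [2.747e-04, 4.120e-04, 2.747e-04, 2.747e-04]  ψ = [1, 1, 1, 1]  (obs o_2=4)
t=3: δ = [1.287e-05, 1.931e-05, 1.287e-05, 1.717e-05]  ψ = [1, 1, 1, 0]  (obs o_3=4)
t=4: δ = [8.047e-07, 9.052e-07, 6.035e-07, 8.047e-07]  ψ = [3, 1, 1, 0]  (obs o_4=3)
backtrack: best end state = 1; path = [1, 1, 1, 1, 1]

path = [1, 1, 1, 1, 1]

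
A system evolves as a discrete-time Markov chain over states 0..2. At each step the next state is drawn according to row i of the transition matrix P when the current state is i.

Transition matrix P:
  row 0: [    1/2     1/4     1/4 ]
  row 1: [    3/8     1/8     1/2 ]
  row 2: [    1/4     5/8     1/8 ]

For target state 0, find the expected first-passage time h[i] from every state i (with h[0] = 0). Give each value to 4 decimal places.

h = [0.0000, 3.0345, 3.3103]

First-step conditioning: h[0] = 0; for i ≠ 0, h[i] = 1 + Σ_k P[i][k]·h[k].
  h[1] = 1 + 1/8·h[1] + 1/2·h[2]
  h[2] = 1 + 5/8·h[1] + 1/8·h[2]
Solving the 2×2 linear system over states ≠ 0 gives exactly h = [0, 88/29, 96/29] (h[0] = 0 is the target).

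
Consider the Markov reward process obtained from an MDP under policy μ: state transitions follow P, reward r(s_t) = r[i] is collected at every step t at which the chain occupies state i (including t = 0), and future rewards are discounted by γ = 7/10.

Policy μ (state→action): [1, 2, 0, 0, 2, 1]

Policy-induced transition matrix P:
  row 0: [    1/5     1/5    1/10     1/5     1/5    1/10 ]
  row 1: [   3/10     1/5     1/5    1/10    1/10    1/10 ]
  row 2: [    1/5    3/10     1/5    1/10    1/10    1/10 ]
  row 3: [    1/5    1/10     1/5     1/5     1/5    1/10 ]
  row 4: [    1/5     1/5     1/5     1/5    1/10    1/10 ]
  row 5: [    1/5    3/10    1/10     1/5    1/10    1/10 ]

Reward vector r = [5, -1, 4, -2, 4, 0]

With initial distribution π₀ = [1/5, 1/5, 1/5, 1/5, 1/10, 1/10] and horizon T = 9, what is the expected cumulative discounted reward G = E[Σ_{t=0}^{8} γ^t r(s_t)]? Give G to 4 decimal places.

G = 5.5572

t=0: π = [0.2000, 0.2000, 0.2000, 0.2000, 0.1000, 0.1000], E[r] = 1.6000, γ^t·E[r] = 1.600000, running G = 1.600000
t=1: π = [0.2200, 0.2100, 0.1700, 0.1600, 0.1400, 0.1000], E[r] = 1.8100, γ^t·E[r] = 1.267000, running G = 2.867000
t=2: π = [0.2210, 0.2110, 0.1680, 0.1620, 0.1380, 0.1000], E[r] = 1.7940, γ^t·E[r] = 0.879060, running G = 3.746060
t=3: π = [0.2211, 0.2106, 0.1679, 0.1621, 0.1383, 0.1000], E[r] = 1.7955, γ^t·E[r] = 0.615857, running G = 4.361917
t=4: π = [0.2211, 0.2106, 0.1679, 0.1622, 0.1383, 0.1000], E[r] = 1.7953, γ^t·E[r] = 0.431042, running G = 4.792958
t=5: π = [0.2211, 0.2106, 0.1679, 0.1622, 0.1383, 0.1000], E[r] = 1.7953, γ^t·E[r] = 0.301731, running G = 5.094689
t=6: π = [0.2211, 0.2106, 0.1679, 0.1622, 0.1383, 0.1000], E[r] = 1.7953, γ^t·E[r] = 0.211211, running G = 5.305901
t=7: π = [0.2211, 0.2106, 0.1679, 0.1622, 0.1383, 0.1000], E[r] = 1.7953, γ^t·E[r] = 0.147848, running G = 5.453749
t=8: π = [0.2211, 0.2106, 0.1679, 0.1622, 0.1383, 0.1000], E[r] = 1.7953, γ^t·E[r] = 0.103494, running G = 5.557243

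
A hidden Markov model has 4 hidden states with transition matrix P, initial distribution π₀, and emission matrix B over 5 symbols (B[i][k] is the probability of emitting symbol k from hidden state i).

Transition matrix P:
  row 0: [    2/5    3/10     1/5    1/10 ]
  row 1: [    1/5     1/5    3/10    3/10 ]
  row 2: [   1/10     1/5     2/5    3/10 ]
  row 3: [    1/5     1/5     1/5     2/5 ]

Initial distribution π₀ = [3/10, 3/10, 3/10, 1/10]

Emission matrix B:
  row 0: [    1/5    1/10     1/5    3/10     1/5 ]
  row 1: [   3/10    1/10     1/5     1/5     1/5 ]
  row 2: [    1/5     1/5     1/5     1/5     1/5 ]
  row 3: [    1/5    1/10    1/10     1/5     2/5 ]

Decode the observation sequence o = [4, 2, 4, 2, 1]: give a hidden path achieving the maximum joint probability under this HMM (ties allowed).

t=0: δ = [6.000e-02, 6.000e-02, 6.000e-02, 4.000e-02]  (obs o_0=4)
t=1: δ = [4.800e-03, 3.600e-03, 4.800e-03, 1.800e-03]  ψ = [0, 0, 2, 1]  (obs o_1=2)
t=2: δ = [3.840e-04, 2.880e-04, 3.840e-04, 5.760e-04]  ψ = [0, 0, 2, 2]  (obs o_2=4)
t=3: δ = [3.072e-05, 2.304e-05, 3.072e-05, 2.304e-05]  ψ = [0, 0, 2, 3]  (obs o_3=2)
t=4: δ = [1.229e-06, 9.216e-07, 2.458e-06, 9.216e-07]  ψ = [0, 0, 2, 2]  (obs o_4=1)
backtrack: best end state = 2; path = [2, 2, 2, 2, 2]

path = [2, 2, 2, 2, 2]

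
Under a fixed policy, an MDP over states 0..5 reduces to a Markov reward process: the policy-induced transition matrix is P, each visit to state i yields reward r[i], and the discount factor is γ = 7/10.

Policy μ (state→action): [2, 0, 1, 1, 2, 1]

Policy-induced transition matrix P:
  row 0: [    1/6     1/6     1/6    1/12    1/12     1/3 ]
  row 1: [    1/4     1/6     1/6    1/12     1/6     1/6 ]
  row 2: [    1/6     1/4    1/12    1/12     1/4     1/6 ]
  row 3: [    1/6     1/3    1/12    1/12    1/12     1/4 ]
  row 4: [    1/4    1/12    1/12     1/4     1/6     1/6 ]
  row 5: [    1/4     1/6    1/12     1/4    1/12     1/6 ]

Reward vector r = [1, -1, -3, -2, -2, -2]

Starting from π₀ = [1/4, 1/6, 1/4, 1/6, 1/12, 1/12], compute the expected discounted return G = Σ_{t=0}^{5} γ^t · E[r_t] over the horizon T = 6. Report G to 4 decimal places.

G = -3.8668

t=0: π = [0.2500, 0.1667, 0.2500, 0.1667, 0.0833, 0.0833], E[r] = -1.3333, γ^t·E[r] = -1.333333, running G = -1.333333
t=1: π = [0.1944, 0.2083, 0.1181, 0.1111, 0.1458, 0.2222], E[r] = -1.3264, γ^t·E[r] = -0.928472, running G = -2.261806
t=2: π = [0.2147, 0.1829, 0.1169, 0.1447, 0.1325, 0.2083], E[r] = -1.2899, γ^t·E[r] = -0.632066, running G = -2.893872
t=3: π = [0.2103, 0.1895, 0.1165, 0.1401, 0.1291, 0.2145], E[r] = -1.2961, γ^t·E[r] = -0.444547, running G = -3.338418
t=4: π = [0.2111, 0.1890, 0.1166, 0.1406, 0.1293, 0.2134], E[r] = -1.2944, γ^t·E[r] = -0.310787, running G = -3.649206
t=5: π = [0.2110, 0.1890, 0.1167, 0.1404, 0.1293, 0.2136], E[r] = -1.2947, γ^t·E[r] = -0.217602, running G = -3.866808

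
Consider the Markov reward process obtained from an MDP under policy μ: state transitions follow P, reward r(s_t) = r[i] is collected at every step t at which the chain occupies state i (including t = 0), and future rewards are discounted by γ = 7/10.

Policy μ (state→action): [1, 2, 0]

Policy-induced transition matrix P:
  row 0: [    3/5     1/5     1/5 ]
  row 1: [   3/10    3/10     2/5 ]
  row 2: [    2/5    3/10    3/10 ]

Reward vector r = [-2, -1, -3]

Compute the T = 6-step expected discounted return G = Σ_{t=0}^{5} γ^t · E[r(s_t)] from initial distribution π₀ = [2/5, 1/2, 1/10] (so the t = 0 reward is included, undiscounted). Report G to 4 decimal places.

t=0: π = [0.4000, 0.5000, 0.1000], E[r] = -1.6000, γ^t·E[r] = -1.600000, running G = -1.600000
t=1: π = [0.4300, 0.2600, 0.3100], E[r] = -2.0500, γ^t·E[r] = -1.435000, running G = -3.035000
t=2: π = [0.4600, 0.2570, 0.2830], E[r] = -2.0260, γ^t·E[r] = -0.992740, running G = -4.027740
t=3: π = [0.4663, 0.2540, 0.2797], E[r] = -2.0257, γ^t·E[r] = -0.694815, running G = -4.722555
t=4: π = [0.4679, 0.2534, 0.2788], E[r] = -2.0254, γ^t·E[r] = -0.486299, running G = -5.208854
t=5: π = [0.4682, 0.2532, 0.2786], E[r] = -2.0253, γ^t·E[r] = -0.340398, running G = -5.549252

G = -5.5493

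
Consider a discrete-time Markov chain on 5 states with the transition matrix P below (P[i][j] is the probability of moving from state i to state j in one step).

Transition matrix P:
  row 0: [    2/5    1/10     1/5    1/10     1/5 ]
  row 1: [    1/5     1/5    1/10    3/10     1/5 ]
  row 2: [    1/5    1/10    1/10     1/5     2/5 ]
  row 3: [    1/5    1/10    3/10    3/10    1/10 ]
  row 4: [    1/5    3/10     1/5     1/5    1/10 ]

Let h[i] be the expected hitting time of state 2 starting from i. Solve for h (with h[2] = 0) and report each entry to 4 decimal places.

h = [4.9145, 5.3236, 0.0000, 4.2979, 4.9328]

First-step conditioning: h[2] = 0; for i ≠ 2, h[i] = 1 + Σ_k P[i][k]·h[k].
  h[0] = 1 + 2/5·h[0] + 1/10·h[1] + 1/10·h[3] + 1/5·h[4]
  h[1] = 1 + 1/5·h[0] + 1/5·h[1] + 3/10·h[3] + 1/5·h[4]
  h[3] = 1 + 1/5·h[0] + 1/10·h[1] + 3/10·h[3] + 1/10·h[4]
  h[4] = 1 + 1/5·h[0] + 3/10·h[1] + 1/5·h[3] + 1/10·h[4]
Solving the 4×4 linear system over states ≠ 2 gives exactly h = [575/117, 4360/819, 0, 3520/819, 4040/819] (h[2] = 0 is the target).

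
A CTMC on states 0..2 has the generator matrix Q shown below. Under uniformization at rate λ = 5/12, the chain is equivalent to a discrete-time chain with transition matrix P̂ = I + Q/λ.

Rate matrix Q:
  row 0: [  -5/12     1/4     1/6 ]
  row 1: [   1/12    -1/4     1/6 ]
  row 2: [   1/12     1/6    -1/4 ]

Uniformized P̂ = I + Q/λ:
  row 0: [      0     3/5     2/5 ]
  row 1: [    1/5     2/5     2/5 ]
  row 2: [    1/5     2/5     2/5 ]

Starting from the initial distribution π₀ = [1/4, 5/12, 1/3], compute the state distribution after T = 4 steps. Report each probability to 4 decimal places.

π = [0.1668, 0.4332, 0.4000]

t=0: π = [0.2500, 0.4167, 0.3333]
t=1: π = [0.1500, 0.4500, 0.4000]
t=2: π = [0.1700, 0.4300, 0.4000]
t=3: π = [0.1660, 0.4340, 0.4000]
t=4: π = [0.1668, 0.4332, 0.4000]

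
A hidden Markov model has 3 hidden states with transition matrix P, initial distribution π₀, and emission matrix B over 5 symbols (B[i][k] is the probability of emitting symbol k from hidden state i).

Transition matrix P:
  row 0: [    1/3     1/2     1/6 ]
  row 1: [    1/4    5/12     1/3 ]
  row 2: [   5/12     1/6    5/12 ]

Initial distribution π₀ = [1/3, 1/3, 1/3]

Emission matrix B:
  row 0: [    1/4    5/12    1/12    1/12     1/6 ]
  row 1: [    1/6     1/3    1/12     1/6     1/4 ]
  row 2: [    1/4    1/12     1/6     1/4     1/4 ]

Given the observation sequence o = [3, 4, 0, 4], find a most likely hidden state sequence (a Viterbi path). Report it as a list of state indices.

path = [2, 2, 0, 1]

t=0: δ = [2.778e-02, 5.556e-02, 8.333e-02]  (obs o_0=3)
t=1: δ = [5.787e-03, 5.787e-03, 8.681e-03]  ψ = [2, 1, 2]  (obs o_1=4)
t=2: δ = [9.042e-04, 4.823e-04, 9.042e-04]  ψ = [2, 0, 2]  (obs o_2=0)
t=3: δ = [6.279e-05, 1.130e-04, 9.419e-05]  ψ = [2, 0, 2]  (obs o_3=4)
backtrack: best end state = 1; path = [2, 2, 0, 1]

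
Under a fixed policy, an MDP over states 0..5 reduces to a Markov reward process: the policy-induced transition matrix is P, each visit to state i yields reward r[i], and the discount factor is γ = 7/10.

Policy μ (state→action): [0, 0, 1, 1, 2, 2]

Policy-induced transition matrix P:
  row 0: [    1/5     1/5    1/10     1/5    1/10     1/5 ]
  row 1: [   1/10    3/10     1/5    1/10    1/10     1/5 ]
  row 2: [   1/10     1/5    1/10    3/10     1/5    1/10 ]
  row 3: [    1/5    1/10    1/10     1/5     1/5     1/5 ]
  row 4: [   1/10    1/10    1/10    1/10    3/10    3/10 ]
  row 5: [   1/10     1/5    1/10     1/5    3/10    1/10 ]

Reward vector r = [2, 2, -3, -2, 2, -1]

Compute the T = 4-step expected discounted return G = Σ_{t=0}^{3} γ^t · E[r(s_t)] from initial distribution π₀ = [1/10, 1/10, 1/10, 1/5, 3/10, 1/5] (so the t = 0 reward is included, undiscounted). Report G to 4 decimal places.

G = 0.3468

t=0: π = [0.1000, 0.1000, 0.1000, 0.2000, 0.3000, 0.2000], E[r] = 0.1000, γ^t·E[r] = 0.100000, running G = 0.100000
t=1: π = [0.1300, 0.1600, 0.1100, 0.1700, 0.2300, 0.2000], E[r] = 0.1700, γ^t·E[r] = 0.119000, running G = 0.219000
t=2: π = [0.1300, 0.1760, 0.1160, 0.1720, 0.2140, 0.1920], E[r] = 0.1560, γ^t·E[r] = 0.076440, running G = 0.295440
t=3: π = [0.1302, 0.1790, 0.1176, 0.1726, 0.2100, 0.1906], E[r] = 0.1498, γ^t·E[r] = 0.051381, running G = 0.346821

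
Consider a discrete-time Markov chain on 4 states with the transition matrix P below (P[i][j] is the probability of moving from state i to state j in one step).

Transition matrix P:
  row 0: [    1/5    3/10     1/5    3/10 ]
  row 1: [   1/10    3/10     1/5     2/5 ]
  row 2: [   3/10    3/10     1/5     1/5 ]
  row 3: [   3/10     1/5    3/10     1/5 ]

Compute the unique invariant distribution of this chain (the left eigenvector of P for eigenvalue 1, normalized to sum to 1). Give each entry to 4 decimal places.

Balance equations π_j = Σ_i π_i·P[i][j]:
  π_0 = 1/5·π_0 + 1/10·π_1 + 3/10·π_2 + 3/10·π_3
  π_1 = 3/10·π_0 + 3/10·π_1 + 3/10·π_2 + 1/5·π_3
  π_2 = 1/5·π_0 + 1/5·π_1 + 1/5·π_2 + 3/10·π_3
  normalize: π_0 + π_1 + π_2 + π_3 = 1
Solving the linear system gives exactly π = [25/112, 61/224, 51/224, 31/112].

π = [0.2232, 0.2723, 0.2277, 0.2768]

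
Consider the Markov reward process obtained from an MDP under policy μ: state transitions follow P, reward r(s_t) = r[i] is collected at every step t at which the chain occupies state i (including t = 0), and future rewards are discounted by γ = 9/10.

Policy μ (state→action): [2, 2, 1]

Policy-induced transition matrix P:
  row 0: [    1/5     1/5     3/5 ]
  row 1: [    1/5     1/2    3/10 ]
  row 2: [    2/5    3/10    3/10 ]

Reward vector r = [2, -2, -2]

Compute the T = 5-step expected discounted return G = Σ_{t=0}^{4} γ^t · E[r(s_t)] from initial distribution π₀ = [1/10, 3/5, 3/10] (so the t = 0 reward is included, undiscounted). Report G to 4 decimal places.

G = -4.4645

t=0: π = [0.1000, 0.6000, 0.3000], E[r] = -1.6000, γ^t·E[r] = -1.600000, running G = -1.600000
t=1: π = [0.2600, 0.4100, 0.3300], E[r] = -0.9600, γ^t·E[r] = -0.864000, running G = -2.464000
t=2: π = [0.2660, 0.3560, 0.3780], E[r] = -0.9360, γ^t·E[r] = -0.758160, running G = -3.222160
t=3: π = [0.2756, 0.3446, 0.3798], E[r] = -0.8976, γ^t·E[r] = -0.654350, running G = -3.876510
t=4: π = [0.2760, 0.3414, 0.3827], E[r] = -0.8962, γ^t·E[r] = -0.587971, running G = -4.464481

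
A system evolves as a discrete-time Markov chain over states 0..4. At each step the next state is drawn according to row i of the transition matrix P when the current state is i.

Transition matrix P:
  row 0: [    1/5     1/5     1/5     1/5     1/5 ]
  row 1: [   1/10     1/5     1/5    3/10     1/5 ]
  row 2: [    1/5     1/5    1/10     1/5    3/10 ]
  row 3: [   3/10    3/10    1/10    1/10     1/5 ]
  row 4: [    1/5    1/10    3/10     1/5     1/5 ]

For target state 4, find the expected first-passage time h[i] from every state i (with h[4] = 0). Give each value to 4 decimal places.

h = [4.6222, 4.6261, 4.2020, 4.6608, 0.0000]

First-step conditioning: h[4] = 0; for i ≠ 4, h[i] = 1 + Σ_k P[i][k]·h[k].
  h[0] = 1 + 1/5·h[0] + 1/5·h[1] + 1/5·h[2] + 1/5·h[3]
  h[1] = 1 + 1/10·h[0] + 1/5·h[1] + 1/5·h[2] + 3/10·h[3]
  h[2] = 1 + 1/5·h[0] + 1/5·h[1] + 1/10·h[2] + 1/5·h[3]
  h[3] = 1 + 3/10·h[0] + 3/10·h[1] + 1/10·h[2] + 1/10·h[3]
Solving the 4×4 linear system over states ≠ 4 gives exactly h = [5995/1297, 6000/1297, 5450/1297, 6045/1297, 0] (h[4] = 0 is the target).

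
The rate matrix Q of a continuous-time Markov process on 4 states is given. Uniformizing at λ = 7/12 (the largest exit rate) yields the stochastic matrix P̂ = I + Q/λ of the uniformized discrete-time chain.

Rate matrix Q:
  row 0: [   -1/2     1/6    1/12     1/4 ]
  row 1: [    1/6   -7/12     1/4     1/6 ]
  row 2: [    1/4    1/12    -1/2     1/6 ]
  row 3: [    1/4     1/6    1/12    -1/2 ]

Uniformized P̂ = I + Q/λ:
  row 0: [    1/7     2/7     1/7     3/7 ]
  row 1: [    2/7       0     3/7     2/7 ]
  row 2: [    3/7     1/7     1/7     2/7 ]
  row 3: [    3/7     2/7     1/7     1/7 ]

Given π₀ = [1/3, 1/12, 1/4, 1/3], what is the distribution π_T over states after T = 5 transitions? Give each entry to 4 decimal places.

t=0: π = [0.3333, 0.0833, 0.2500, 0.3333]
t=1: π = [0.3214, 0.2262, 0.1667, 0.2857]
t=2: π = [0.3044, 0.1973, 0.2075, 0.2908]
t=3: π = [0.3134, 0.1997, 0.1992, 0.2877]
t=4: π = [0.3105, 0.2002, 0.1999, 0.2894]
t=5: π = [0.3113, 0.2000, 0.2001, 0.2887]

π = [0.3113, 0.2000, 0.2001, 0.2887]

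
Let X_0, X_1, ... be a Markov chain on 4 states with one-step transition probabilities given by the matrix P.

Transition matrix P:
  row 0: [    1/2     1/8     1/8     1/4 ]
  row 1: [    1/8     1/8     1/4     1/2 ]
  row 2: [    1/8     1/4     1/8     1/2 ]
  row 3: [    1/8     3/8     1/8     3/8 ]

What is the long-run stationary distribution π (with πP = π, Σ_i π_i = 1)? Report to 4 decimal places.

Balance equations π_j = Σ_i π_i·P[i][j]:
  π_0 = 1/2·π_0 + 1/8·π_1 + 1/8·π_2 + 1/8·π_3
  π_1 = 1/8·π_0 + 1/8·π_1 + 1/4·π_2 + 3/8·π_3
  π_2 = 1/8·π_0 + 1/4·π_1 + 1/8·π_2 + 1/8·π_3
  normalize: π_0 + π_1 + π_2 + π_3 = 1
Solving the linear system gives exactly π = [1/5, 11/45, 7/45, 2/5].

π = [0.2000, 0.2444, 0.1556, 0.4000]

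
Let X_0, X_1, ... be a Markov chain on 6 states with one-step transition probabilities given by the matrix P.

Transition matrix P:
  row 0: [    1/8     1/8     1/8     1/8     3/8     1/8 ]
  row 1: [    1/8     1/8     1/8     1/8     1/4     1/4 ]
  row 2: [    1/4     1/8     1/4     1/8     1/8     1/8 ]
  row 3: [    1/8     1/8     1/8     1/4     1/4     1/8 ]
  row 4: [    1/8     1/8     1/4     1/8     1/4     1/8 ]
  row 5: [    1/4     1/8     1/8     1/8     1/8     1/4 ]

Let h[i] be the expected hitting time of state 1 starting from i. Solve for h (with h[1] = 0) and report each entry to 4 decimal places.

h = [8.0000, 0.0000, 8.0000, 8.0000, 8.0000, 8.0000]

First-step conditioning: h[1] = 0; for i ≠ 1, h[i] = 1 + Σ_k P[i][k]·h[k].
  h[0] = 1 + 1/8·h[0] + 1/8·h[2] + 1/8·h[3] + 3/8·h[4] + 1/8·h[5]
  h[2] = 1 + 1/4·h[0] + 1/4·h[2] + 1/8·h[3] + 1/8·h[4] + 1/8·h[5]
  h[3] = 1 + 1/8·h[0] + 1/8·h[2] + 1/4·h[3] + 1/4·h[4] + 1/8·h[5]
  h[4] = 1 + 1/8·h[0] + 1/4·h[2] + 1/8·h[3] + 1/4·h[4] + 1/8·h[5]
  h[5] = 1 + 1/4·h[0] + 1/8·h[2] + 1/8·h[3] + 1/8·h[4] + 1/4·h[5]
Solving the 5×5 linear system over states ≠ 1 gives exactly h = [8, 0, 8, 8, 8, 8] (h[1] = 0 is the target).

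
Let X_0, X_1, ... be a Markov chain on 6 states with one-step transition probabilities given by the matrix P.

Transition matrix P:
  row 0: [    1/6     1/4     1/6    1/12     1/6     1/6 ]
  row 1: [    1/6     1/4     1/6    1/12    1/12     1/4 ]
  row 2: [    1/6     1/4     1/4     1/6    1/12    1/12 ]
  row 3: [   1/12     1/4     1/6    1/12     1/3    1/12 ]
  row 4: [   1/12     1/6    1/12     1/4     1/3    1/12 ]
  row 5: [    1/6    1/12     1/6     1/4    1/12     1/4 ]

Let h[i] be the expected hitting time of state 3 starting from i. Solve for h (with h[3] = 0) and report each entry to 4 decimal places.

First-step conditioning: h[3] = 0; for i ≠ 3, h[i] = 1 + Σ_k P[i][k]·h[k].
  h[0] = 1 + 1/6·h[0] + 1/4·h[1] + 1/6·h[2] + 1/6·h[4] + 1/6·h[5]
  h[1] = 1 + 1/6·h[0] + 1/4·h[1] + 1/6·h[2] + 1/12·h[4] + 1/4·h[5]
  h[2] = 1 + 1/6·h[0] + 1/4·h[1] + 1/4·h[2] + 1/12·h[4] + 1/12·h[5]
  h[4] = 1 + 1/12·h[0] + 1/6·h[1] + 1/12·h[2] + 1/3·h[4] + 1/12·h[5]
  h[5] = 1 + 1/6·h[0] + 1/12·h[1] + 1/6·h[2] + 1/12·h[4] + 1/4·h[5]
Solving the 5×5 linear system over states ≠ 3 gives exactly h = [7187/1080, 1199/180, 3379/540, 0, 5911/1080, 1199/216] (h[3] = 0 is the target).

h = [6.6546, 6.6611, 6.2574, 0.0000, 5.4731, 5.5509]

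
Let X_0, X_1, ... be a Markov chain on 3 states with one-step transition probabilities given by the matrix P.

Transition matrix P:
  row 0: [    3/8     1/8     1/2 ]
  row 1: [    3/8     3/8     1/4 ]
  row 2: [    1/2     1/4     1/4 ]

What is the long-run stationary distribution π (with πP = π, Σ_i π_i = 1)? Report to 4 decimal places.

Balance equations π_j = Σ_i π_i·P[i][j]:
  π_0 = 3/8·π_0 + 3/8·π_1 + 1/2·π_2
  π_1 = 1/8·π_0 + 3/8·π_1 + 1/4·π_2
  normalize: π_0 + π_1 + π_2 = 1
Solving the linear system gives exactly π = [13/31, 7/31, 11/31].

π = [0.4194, 0.2258, 0.3548]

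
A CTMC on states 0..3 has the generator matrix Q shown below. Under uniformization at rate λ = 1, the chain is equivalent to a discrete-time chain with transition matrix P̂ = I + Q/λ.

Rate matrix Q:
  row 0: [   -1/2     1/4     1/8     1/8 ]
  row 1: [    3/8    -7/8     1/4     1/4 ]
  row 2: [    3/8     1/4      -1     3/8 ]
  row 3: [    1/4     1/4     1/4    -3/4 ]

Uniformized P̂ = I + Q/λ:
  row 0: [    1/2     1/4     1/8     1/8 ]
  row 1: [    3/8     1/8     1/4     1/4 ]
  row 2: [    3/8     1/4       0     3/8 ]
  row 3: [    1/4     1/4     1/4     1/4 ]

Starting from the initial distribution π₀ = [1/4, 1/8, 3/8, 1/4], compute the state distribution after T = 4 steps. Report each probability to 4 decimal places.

π = [0.3967, 0.2222, 0.1609, 0.2203]

t=0: π = [0.2500, 0.1250, 0.3750, 0.2500]
t=1: π = [0.3750, 0.2344, 0.1250, 0.2656]
t=2: π = [0.3887, 0.2207, 0.1719, 0.2188]
t=3: π = [0.3962, 0.2224, 0.1584, 0.2229]
t=4: π = [0.3967, 0.2222, 0.1609, 0.2203]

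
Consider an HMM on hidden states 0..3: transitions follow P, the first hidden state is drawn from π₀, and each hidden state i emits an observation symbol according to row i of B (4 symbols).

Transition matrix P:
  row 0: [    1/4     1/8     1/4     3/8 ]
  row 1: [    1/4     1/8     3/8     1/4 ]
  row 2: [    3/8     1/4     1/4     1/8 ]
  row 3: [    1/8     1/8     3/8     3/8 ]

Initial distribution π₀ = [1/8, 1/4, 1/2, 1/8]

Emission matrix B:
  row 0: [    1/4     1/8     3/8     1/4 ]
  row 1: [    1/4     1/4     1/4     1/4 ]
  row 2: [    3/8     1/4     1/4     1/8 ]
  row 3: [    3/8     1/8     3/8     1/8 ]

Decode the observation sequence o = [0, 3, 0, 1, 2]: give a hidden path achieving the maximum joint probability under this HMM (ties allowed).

t=0: δ = [3.125e-02, 6.250e-02, 1.875e-01, 4.688e-02]  (obs o_0=0)
t=1: δ = [1.758e-02, 1.172e-02, 5.859e-03, 2.930e-03]  ψ = [2, 2, 2, 2]  (obs o_1=3)
t=2: δ = [1.099e-03, 5.493e-04, 1.648e-03, 2.472e-03]  ψ = [0, 0, 0, 0]  (obs o_2=0)
t=3: δ = [7.725e-05, 1.030e-04, 2.317e-04, 1.159e-04]  ψ = [2, 2, 3, 3]  (obs o_3=1)
t=4: δ = [3.259e-05, 1.448e-05, 1.448e-05, 1.629e-05]  ψ = [2, 2, 2, 3]  (obs o_4=2)
backtrack: best end state = 0; path = [2, 0, 3, 2, 0]

path = [2, 0, 3, 2, 0]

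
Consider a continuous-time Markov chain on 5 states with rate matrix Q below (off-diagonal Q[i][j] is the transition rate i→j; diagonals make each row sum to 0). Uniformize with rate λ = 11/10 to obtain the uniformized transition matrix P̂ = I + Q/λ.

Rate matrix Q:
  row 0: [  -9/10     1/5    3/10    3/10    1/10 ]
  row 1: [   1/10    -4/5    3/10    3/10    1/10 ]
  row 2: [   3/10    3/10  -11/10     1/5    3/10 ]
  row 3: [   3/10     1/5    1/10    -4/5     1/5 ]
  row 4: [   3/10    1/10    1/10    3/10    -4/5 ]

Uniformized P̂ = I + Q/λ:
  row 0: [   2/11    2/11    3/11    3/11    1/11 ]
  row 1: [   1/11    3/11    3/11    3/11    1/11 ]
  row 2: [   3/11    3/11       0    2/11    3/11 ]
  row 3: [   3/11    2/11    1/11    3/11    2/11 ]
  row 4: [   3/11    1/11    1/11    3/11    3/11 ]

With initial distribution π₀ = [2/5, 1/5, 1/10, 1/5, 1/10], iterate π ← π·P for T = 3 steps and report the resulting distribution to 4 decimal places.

π = [0.2158, 0.1977, 0.1544, 0.2594, 0.1727]

t=0: π = [0.4000, 0.2000, 0.1000, 0.2000, 0.1000]
t=1: π = [0.2000, 0.2000, 0.1909, 0.2636, 0.1455]
t=2: π = [0.2182, 0.2041, 0.1463, 0.2554, 0.1760]
t=3: π = [0.2158, 0.1977, 0.1544, 0.2594, 0.1727]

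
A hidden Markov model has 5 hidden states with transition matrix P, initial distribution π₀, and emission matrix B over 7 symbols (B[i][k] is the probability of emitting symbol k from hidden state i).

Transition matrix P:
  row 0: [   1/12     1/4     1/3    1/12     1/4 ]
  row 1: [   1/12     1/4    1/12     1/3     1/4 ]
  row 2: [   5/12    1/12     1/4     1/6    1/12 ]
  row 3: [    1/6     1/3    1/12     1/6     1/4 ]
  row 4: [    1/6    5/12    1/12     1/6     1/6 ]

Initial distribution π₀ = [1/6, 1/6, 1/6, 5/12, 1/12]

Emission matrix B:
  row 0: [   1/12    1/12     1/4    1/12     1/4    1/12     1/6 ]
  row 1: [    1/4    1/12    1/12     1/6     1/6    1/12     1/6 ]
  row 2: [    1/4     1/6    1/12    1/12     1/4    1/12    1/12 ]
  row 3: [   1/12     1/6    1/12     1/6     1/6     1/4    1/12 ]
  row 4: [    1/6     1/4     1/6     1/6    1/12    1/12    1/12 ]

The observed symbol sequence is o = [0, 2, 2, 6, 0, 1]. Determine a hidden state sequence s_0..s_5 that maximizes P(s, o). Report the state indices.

t=0: δ = [1.389e-02, 4.167e-02, 4.167e-02, 3.472e-02, 1.389e-02]  (obs o_0=0)
t=1: δ = [4.340e-03, 9.645e-04, 8.681e-04, 1.157e-03, 1.736e-03]  ψ = [2, 3, 2, 1, 1]  (obs o_1=2)
t=2: δ = [9.042e-05, 9.042e-05, 1.206e-04, 3.014e-05, 1.808e-04]  ψ = [0, 0, 0, 0, 0]  (obs o_2=2)
t=3: δ = [8.372e-06, 1.256e-05, 2.512e-06, 2.512e-06, 2.512e-06]  ψ = [2, 4, 0, 1, 4]  (obs o_3=6)
t=4: δ = [8.721e-08, 7.849e-07, 6.977e-07, 3.489e-07, 5.233e-07]  ψ = [1, 1, 0, 1, 1]  (obs o_4=0)
t=5: δ = [2.423e-08, 1.817e-08, 2.907e-08, 4.361e-08, 4.906e-08]  ψ = [2, 4, 2, 1, 1]  (obs o_5=1)
backtrack: best end state = 4; path = [2, 0, 4, 1, 1, 4]

path = [2, 0, 4, 1, 1, 4]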